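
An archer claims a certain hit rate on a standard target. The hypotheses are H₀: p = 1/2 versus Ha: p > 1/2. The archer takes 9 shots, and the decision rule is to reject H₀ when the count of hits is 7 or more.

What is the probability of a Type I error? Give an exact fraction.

23/256

The Type I error probability is α = P(X ≥ 7) computed under H₀, where X ~ Binomial(9, 1/2).
P(X ≥ 7) = [C(9,7) + C(9,8) + C(9,9)] / 2^9 = (36 + 9 + 1) / 512 = 46/512 = 23/256.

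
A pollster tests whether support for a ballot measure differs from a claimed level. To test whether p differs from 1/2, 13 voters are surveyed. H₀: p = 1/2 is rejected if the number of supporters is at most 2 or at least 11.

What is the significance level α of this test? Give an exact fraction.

23/1024

Under H₀, X ~ Binomial(13, 1/2); α is the probability of landing in either tail, P(X ≤ 2) + P(X ≥ 11).
By symmetry, α = 2·P(X ≤ 2) = 2·(1 + 13 + 78)/8192 = 184/8192 = 23/1024.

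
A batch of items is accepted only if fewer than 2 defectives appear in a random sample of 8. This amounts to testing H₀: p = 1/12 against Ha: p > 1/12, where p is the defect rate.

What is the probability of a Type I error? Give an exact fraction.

59725447/429981696

Under H₀, K ~ Binomial(8, 1/12); the Type I error rate is P(K ≥ 2).
Via the complement, α = 1 − Σ_{j=0}^{1} C(8,j)(1/12)^j(11/12)^{8-j} = 59725447/429981696.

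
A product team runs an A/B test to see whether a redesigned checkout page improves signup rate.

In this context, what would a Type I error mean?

A Type I error would mean concluding that the new design increases signup rate when in fact the new design has no effect on signup rate.

With the conventional null hypothesis that the new design has no effect on signup rate:
A Type I error is rejecting H₀ when H₀ is true.
Here that means shipping the new feature to all users when actually the new design has no effect on signup rate.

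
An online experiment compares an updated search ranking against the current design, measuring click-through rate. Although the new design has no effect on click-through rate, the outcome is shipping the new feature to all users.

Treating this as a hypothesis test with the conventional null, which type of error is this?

Type I error

The null hypothesis here is that the new design has no effect on click-through rate.
'Shipping the new feature to all users' corresponds to rejecting H₀.
H₀ was rejected but H₀ is true — a Type I error (false positive).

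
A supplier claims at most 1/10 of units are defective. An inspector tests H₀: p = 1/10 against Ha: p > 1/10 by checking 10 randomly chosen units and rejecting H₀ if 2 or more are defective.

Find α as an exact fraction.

2639010709/10000000000

The significance level is the probability, assuming p = 1/10, of seeing 2 or more defectives in 10 draws.
Via the complement, α = 1 − Σ_{j=0}^{1} C(10,j)(1/10)^j(9/10)^{10-j} = 2639010709/10000000000.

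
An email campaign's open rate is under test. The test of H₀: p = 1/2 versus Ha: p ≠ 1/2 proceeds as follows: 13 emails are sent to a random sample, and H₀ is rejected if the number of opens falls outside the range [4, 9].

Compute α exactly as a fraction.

Under H₀, Y ~ Binomial(13, 1/2); α is the probability of landing in either tail, P(Y ≤ 3) + P(Y ≥ 10).
Each tail has probability (1 + 13 + 78 + 286)/8192; doubling gives α = 756/8192 = 189/2048.

189/2048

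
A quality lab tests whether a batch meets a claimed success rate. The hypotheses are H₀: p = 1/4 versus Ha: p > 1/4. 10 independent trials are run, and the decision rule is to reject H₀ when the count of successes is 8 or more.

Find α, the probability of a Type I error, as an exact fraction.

α = P(reject H₀ | H₀ true) = P(S ≥ 8 | p = 1/4), with S ~ Binomial(10, 1/4).
P(S ≥ 8) = Σ_{j=8}^{10} C(10,j)·(1/4)^j·(3/4)^{10-j} = 109/262144.

109/262144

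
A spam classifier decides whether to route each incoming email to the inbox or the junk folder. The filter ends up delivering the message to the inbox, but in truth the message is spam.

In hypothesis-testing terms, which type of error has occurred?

The null hypothesis here is that the message is legitimate (not spam).
'Delivering the message to the inbox' corresponds to failing to reject H₀.
H₀ was not rejected but H₀ is false — a Type II error (false negative).

Type II error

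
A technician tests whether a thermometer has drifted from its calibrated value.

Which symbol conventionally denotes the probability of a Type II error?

β

P(Type II error) = P(fail to reject H₀ | H₀ false) = β.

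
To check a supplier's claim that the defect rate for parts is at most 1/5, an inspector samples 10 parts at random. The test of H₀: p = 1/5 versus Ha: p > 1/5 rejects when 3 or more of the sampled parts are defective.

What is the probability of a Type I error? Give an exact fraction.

3146489/9765625

Under H₀, K ~ Binomial(10, 1/5); the Type I error rate is P(K ≥ 3).
Via the complement, α = 1 − Σ_{j=0}^{2} C(10,j)(1/5)^j(4/5)^{10-j} = 3146489/9765625.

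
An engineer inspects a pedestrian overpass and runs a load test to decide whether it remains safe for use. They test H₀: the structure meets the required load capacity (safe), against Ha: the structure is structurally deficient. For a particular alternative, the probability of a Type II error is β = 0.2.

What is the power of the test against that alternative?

Power = 1 − β = 1 − 0.2 = 0.8.

0.8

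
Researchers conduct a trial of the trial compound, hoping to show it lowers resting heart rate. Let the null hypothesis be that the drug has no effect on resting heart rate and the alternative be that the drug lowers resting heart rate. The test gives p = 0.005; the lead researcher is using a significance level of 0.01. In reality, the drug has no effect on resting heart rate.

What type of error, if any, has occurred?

Type I error

Since p = 0.005 < α = 0.01, H₀ is rejected.
H₀ is true (actually the drug has no effect on resting heart rate).
Rejecting a true H₀ is a Type I error.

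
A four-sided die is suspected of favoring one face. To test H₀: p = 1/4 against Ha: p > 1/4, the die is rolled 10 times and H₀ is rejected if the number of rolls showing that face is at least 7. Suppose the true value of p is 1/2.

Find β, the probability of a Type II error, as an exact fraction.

Under the alternative p = 1/2, S ~ Binomial(10, 1/2); β is the probability the test does not reject, P(S < 7).
Adding the binomial probabilities P(S=0)+…+P(S=6) at p = 1/2 gives 53/64.

53/64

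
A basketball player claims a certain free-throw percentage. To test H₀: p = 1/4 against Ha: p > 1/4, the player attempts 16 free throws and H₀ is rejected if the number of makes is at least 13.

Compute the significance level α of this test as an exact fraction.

16249/4294967296

The Type I error probability is α = P(S ≥ 13) computed under H₀, where S ~ Binomial(16, 1/4).
Adding the binomial terms for j = 13 through 16 with p = 1/4 yields 16249/4294967296.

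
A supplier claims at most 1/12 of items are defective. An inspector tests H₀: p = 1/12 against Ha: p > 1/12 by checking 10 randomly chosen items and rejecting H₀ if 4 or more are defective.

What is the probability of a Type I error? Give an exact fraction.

α = P(reject H₀ | H₀ true) = P(X ≥ 4 | p = 1/12), X ~ Binomial(10, 1/12).
α = 1 − P(X ≤ 3) = 1 − 5125125973/5159780352 = 34654379/5159780352.

34654379/5159780352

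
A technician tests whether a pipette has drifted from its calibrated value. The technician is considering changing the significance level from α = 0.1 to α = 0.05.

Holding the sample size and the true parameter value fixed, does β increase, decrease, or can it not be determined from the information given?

A smaller α moves the rejection region further into the tail. With the alternative true, more outcomes now fall outside the rejection region, so failing to reject becomes more likely.

It increases.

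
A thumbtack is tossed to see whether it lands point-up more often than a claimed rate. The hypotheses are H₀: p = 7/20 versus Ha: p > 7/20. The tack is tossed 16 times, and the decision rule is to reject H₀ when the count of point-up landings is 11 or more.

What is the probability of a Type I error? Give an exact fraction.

The Type I error probability is α = P(X ≥ 11) computed under H₀, where X ~ Binomial(16, 7/20).
Summing C(16,j)(7/20)^j(13/20)^{16−j} for j = 11,…,16 gives 4060307786148717957/655360000000000000000.

4060307786148717957/655360000000000000000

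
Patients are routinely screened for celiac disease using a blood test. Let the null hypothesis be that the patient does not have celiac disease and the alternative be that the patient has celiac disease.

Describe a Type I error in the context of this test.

A Type I error is rejecting H₀ when H₀ is true.
Here that means flagging the patient as positive and ordering follow-up testing when actually the patient does not have celiac disease.

A Type I error would mean concluding that the patient has celiac disease when in fact the patient does not have celiac disease.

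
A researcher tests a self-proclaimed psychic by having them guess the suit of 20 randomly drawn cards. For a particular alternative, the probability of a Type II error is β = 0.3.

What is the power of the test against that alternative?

0.7

Power = 1 − β = 1 − 0.3 = 0.7.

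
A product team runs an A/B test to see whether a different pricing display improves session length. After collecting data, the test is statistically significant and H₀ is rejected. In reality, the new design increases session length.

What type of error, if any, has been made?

The conventional null hypothesis here is that the new design has no effect on session length.
The test rejected a false H₀ — the decision matches the true state.

No error — this is a correct decision.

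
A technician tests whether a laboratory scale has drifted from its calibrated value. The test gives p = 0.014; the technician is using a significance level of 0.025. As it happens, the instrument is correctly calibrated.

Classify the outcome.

Type I error

The conventional null hypothesis is that the instrument is correctly calibrated.
Since p = 0.014 < α = 0.025, H₀ is rejected.
H₀ is true (actually the instrument is correctly calibrated).
Rejecting a true H₀ is a Type I error.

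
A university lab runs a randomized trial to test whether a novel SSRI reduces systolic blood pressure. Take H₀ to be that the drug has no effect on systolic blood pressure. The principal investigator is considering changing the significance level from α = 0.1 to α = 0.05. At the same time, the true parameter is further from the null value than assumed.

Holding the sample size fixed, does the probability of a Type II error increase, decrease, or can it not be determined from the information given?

Cannot be determined from the information given.

The first change alone would make β increase; the second alone would make β decrease. Which effect dominates depends on the magnitudes, which are not given.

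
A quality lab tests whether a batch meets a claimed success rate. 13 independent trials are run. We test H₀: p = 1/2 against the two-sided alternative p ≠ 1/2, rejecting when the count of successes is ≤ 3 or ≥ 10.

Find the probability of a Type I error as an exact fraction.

189/2048

Under H₀, K ~ Binomial(13, 1/2); α is the probability of landing in either tail, P(K ≤ 3) + P(K ≥ 10).
Each tail has probability (1 + 13 + 78 + 286)/8192; doubling gives α = 756/8192 = 189/2048.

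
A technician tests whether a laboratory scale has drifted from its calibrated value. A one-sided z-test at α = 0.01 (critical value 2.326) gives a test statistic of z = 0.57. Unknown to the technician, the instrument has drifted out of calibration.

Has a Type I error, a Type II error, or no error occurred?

The conventional null hypothesis is that the instrument is correctly calibrated.
Since z = 0.57 ≤ z* = 2.326, H₀ is not rejected.
H₀ is false (actually the instrument has drifted out of calibration).
Failing to reject a false H₀ is a Type II error.

Type II error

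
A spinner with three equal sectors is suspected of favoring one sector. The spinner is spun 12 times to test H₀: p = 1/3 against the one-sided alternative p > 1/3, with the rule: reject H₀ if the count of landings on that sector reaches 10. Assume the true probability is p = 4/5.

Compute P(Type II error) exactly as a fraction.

21565149/48828125

β = P(fail to reject H₀ | Ha true) = P(Y ≤ 9 | p = 4/5), Y ~ Binomial(12, 4/5).
Summing C(12,j)·(4/5)^j·(1/5)^{12-j} for j = 0..9 gives 21565149/48828125.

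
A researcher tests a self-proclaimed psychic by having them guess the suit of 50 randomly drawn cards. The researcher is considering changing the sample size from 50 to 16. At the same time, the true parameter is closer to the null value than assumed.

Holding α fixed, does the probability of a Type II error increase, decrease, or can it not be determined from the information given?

It increases.

Reducing n widens both sampling distributions, so the test has less ability to distinguish Ha from H₀. When the true parameter is near the null value, the test has a harder time distinguishing Ha from H₀. Both changes push β in the same direction.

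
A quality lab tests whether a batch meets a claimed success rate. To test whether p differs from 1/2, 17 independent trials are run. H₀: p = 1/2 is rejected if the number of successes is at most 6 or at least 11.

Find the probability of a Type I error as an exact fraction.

10889/32768

The significance level is the null-hypothesis probability of the rejection region {≤6} ∪ {≥11}.
By symmetry, α = 2·P(K ≤ 6) = 2·(1 + 17 + 136 + 680 + 2380 + 6188 + 12376)/131072 = 43556/131072 = 10889/32768.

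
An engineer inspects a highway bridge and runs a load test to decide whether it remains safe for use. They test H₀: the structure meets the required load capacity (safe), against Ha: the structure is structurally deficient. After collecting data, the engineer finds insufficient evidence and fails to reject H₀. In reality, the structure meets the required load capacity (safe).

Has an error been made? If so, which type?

The test retained a true H₀ — the decision matches the true state.

No error — this is a correct decision.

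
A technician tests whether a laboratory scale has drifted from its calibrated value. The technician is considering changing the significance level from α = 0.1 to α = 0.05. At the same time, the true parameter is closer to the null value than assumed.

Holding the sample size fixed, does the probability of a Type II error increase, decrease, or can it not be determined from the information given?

It increases.

A smaller α moves the rejection region further into the tail. With the alternative true, more outcomes now fall outside the rejection region, so failing to reject becomes more likely. When the true parameter is near the null value, the test has a harder time distinguishing Ha from H₀. Both changes push β in the same direction.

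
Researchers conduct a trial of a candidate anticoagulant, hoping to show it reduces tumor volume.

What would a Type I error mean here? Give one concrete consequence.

A Type I error would mean concluding that the drug reduces tumor volume when in fact the drug has no effect on tumor volume. Consequence: an ineffective drug is approved and marketed, exposing patients to side effects with no benefit.

With the conventional null hypothesis that the drug has no effect on tumor volume:
A Type I error is rejecting H₀ when H₀ is true.
Here that means concluding that the drug is effective when actually the drug has no effect on tumor volume.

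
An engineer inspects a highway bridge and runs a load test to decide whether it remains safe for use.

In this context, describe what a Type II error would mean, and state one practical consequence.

With the conventional null hypothesis that the structure meets the required load capacity (safe):
A Type II error is failing to reject H₀ when H₀ is false.
Here that means keeping the structure open when actually the structure is structurally deficient.

A Type II error would mean concluding that the structure meets the required load capacity (safe) (or at least failing to establish that the structure is structurally deficient) when in fact the structure is structurally deficient. Consequence: a deficient structure remains in service and may fail under load.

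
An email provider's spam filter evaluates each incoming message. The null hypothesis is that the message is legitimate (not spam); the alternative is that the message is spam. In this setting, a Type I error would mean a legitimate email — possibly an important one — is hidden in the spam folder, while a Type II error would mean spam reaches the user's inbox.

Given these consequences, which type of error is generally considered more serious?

The Type I consequence (a legitimate email — possibly an important one — is hidden in the spam folder) is more severe than the Type II consequence (spam reaches the user's inbox).

Type I error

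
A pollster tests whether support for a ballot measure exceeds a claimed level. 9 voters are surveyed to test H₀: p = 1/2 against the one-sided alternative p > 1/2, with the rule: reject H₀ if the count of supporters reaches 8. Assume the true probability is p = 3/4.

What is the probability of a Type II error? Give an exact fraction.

β = P(fail to reject H₀ | Ha true) = P(X ≤ 7 | p = 3/4), X ~ Binomial(9, 3/4).
Equivalently, β = 1 − P(X ≥ 8) = 45853/65536.

45853/65536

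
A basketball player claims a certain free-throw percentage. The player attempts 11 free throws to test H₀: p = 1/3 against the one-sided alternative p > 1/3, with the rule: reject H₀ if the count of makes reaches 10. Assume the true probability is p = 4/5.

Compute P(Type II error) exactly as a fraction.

Under the alternative p = 4/5, S ~ Binomial(11, 4/5); β is the probability the test does not reject, P(S < 10).
Adding the binomial probabilities P(S=0)+…+P(S=9) at p = 4/5 gives 6619897/9765625.

6619897/9765625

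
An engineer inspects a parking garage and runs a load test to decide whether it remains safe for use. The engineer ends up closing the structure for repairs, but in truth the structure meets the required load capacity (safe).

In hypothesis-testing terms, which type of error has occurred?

The null hypothesis here is that the structure meets the required load capacity (safe).
'Closing the structure for repairs' corresponds to rejecting H₀.
H₀ was rejected but H₀ is true — a Type I error (false positive).

Type I error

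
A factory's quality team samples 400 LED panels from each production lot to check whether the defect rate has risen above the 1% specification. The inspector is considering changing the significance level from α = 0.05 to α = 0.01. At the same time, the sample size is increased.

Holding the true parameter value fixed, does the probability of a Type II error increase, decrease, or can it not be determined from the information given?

Cannot be determined from the information given.

The first change alone would make β increase; the second alone would make β decrease. Which effect dominates depends on the magnitudes, which are not given.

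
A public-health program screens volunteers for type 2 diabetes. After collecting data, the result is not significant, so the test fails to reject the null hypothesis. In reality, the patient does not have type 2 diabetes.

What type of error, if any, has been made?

No error (correct decision).

The conventional null hypothesis here is that the patient does not have type 2 diabetes.
The test retained a true H₀ — the decision matches the true state.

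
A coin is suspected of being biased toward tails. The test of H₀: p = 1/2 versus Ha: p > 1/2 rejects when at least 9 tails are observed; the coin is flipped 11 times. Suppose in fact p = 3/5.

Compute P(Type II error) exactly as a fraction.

8604328/9765625

Under the alternative p = 3/5, S ~ Binomial(11, 3/5); β is the probability the test does not reject, P(S < 9).
Adding the binomial probabilities P(S=0)+…+P(S=8) at p = 3/5 gives 8604328/9765625.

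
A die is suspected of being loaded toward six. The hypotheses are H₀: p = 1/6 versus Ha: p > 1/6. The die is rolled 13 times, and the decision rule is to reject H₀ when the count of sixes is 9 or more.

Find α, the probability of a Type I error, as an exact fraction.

53849/1451188224

The Type I error probability is α = P(S ≥ 9) computed under H₀, where S ~ Binomial(13, 1/6).
P(S ≥ 9) = Σ_{j=9}^{13} C(13,j)·(1/6)^j·(5/6)^{13-j} = 53849/1451188224.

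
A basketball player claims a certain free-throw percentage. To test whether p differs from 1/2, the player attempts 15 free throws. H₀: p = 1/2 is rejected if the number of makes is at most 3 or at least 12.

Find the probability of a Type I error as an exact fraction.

9/256

Under H₀, Y ~ Binomial(15, 1/2); α is the probability of landing in either tail, P(Y ≤ 3) + P(Y ≥ 12).
By symmetry, α = 2·P(Y ≤ 3) = 2·(1 + 15 + 105 + 455)/32768 = 1152/32768 = 9/256.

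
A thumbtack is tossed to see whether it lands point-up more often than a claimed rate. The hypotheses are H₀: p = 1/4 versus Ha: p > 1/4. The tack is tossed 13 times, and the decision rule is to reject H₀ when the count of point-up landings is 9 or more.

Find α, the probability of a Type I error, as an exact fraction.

The Type I error probability is α = P(Y ≥ 9) computed under H₀, where Y ~ Binomial(13, 1/4).
Adding the binomial terms for j = 9 through 13 with p = 1/4 yields 66379/67108864.

66379/67108864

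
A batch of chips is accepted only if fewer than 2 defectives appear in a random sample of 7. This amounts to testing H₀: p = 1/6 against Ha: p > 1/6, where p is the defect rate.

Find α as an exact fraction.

The significance level is the probability, assuming p = 1/6, of seeing 2 or more defectives in 7 draws.
Via the complement, α = 1 − Σ_{j=0}^{1} C(7,j)(1/6)^j(5/6)^{7-j} = 7703/23328.

7703/23328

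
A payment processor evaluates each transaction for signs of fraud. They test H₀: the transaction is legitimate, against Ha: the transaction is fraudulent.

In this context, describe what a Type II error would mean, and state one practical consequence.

A Type II error would mean concluding that the transaction is legitimate (or at least failing to establish that the transaction is fraudulent) when in fact the transaction is fraudulent. Consequence: a fraudulent charge goes through and the bank absorbs the loss.

A Type II error is failing to reject H₀ when H₀ is false.
Here that means approving the transaction when actually the transaction is fraudulent.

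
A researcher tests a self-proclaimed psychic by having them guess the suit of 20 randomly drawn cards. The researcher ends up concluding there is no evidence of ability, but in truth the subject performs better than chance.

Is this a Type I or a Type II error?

Type II error

The null hypothesis here is that the subject is guessing at random (p = 1/4).
'Concluding there is no evidence of ability' corresponds to failing to reject H₀.
H₀ was not rejected but H₀ is false — a Type II error (false negative).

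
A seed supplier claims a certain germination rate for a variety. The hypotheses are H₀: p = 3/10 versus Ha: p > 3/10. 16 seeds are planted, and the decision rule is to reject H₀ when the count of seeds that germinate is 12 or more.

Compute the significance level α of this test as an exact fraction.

The Type I error probability is α = P(X ≥ 12) computed under H₀, where X ~ Binomial(16, 3/10).
Summing C(16,j)(3/10)^j(7/10)^{16−j} for j = 12,…,16 gives 531662610897/2000000000000000.

531662610897/2000000000000000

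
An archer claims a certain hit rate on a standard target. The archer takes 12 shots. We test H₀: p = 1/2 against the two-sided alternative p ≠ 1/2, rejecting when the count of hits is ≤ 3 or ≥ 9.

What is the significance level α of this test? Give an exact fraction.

Under H₀, K ~ Binomial(12, 1/2); α is the probability of landing in either tail, P(K ≤ 3) + P(K ≥ 9).
Each tail has probability (1 + 12 + 66 + 220)/4096; doubling gives α = 598/4096 = 299/2048.

299/2048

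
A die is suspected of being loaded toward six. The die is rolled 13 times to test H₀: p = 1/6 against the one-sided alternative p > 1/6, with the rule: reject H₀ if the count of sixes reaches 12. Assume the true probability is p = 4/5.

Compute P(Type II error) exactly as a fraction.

935490453/1220703125

Under the alternative p = 4/5, S ~ Binomial(13, 4/5); β is the probability the test does not reject, P(S < 12).
Summing C(13,j)·(4/5)^j·(1/5)^{13-j} for j = 0..11 gives 935490453/1220703125.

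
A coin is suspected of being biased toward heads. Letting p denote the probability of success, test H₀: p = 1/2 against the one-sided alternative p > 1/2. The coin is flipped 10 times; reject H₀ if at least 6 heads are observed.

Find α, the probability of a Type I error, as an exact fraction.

193/512

Under H₀, Y ~ Binomial(10, 1/2), and α = P(Y ≥ 6).
That's C(10,6) + C(10,7) + C(10,8) + C(10,9) + C(10,10) over 2^10, i.e. (210 + 120 + 45 + 10 + 1)/1024 = 386/1024 = 193/512.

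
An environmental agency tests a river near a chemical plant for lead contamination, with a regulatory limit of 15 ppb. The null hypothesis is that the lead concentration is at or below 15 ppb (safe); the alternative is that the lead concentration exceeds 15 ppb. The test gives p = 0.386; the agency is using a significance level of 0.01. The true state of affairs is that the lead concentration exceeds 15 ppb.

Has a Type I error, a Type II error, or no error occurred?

Since p = 0.386 ≥ α = 0.01, H₀ is not rejected.
H₀ is false (actually the lead concentration exceeds 15 ppb).
Failing to reject a false H₀ is a Type II error.

Type II error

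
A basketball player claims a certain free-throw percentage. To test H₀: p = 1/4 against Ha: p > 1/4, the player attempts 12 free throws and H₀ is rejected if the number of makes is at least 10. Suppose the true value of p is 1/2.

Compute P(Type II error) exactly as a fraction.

4017/4096

A Type II error is failing to reject when Ha holds: with p = 1/2, β = P(K ≤ 9).
Adding the binomial probabilities P(K=0)+…+P(K=9) at p = 1/2 gives 4017/4096.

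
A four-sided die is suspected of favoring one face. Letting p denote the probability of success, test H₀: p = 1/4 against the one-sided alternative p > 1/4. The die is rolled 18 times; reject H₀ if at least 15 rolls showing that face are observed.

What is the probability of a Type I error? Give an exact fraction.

α = P(reject H₀ | H₀ true) = P(K ≥ 15 | p = 1/4), with K ~ Binomial(18, 1/4).
Summing C(18,j)(1/4)^j(3/4)^{18−j} for j = 15,…,18 gives 2933/8589934592.

2933/8589934592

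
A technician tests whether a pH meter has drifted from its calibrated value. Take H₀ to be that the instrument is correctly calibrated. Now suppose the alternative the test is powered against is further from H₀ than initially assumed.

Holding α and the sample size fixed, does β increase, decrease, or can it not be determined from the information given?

A bigger departure from H₀ is easier for the test to detect, so it fails to reject less often.

It decreases.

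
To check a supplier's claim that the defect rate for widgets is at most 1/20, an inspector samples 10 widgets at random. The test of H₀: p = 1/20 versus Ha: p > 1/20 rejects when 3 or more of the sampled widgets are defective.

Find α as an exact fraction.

29449106891/2560000000000

Under H₀, S ~ Binomial(10, 1/20); the Type I error rate is P(S ≥ 3).
α = 1 − P(S ≤ 2) = 1 − 2530550893109/2560000000000 = 29449106891/2560000000000.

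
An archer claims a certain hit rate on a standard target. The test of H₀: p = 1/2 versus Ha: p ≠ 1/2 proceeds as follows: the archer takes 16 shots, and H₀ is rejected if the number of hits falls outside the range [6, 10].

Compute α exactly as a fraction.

The significance level is the null-hypothesis probability of the rejection region {≤5} ∪ {≥11}.
Each tail has probability (1 + 16 + 120 + 560 + 1820 + 4368)/65536; doubling gives α = 13770/65536 = 6885/32768.

6885/32768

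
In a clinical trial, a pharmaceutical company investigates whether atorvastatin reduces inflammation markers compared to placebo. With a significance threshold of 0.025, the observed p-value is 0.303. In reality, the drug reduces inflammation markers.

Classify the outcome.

Type II error

The conventional null hypothesis is that the drug has no effect on inflammation markers.
Since p = 0.303 ≥ α = 0.025, H₀ is not rejected.
H₀ is false (actually the drug reduces inflammation markers).
Failing to reject a false H₀ is a Type II error.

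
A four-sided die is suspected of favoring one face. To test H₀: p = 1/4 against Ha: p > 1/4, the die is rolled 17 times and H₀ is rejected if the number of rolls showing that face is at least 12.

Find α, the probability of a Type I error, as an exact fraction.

Under H₀, Y ~ Binomial(17, 1/4), and α = P(Y ≥ 12).
Adding the binomial terms for j = 12 through 17 with p = 1/4 yields 429025/4294967296.

429025/4294967296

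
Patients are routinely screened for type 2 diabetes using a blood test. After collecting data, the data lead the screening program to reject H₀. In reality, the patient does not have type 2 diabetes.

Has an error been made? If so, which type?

The conventional null hypothesis here is that the patient does not have type 2 diabetes.
H₀ was rejected, but H₀ is actually true.
Rejecting a true null hypothesis is a Type I error (false positive).

Type I error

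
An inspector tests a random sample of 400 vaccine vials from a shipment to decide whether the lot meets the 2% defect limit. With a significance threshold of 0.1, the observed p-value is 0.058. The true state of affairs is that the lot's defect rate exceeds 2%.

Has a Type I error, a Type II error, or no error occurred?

The conventional null hypothesis is that the lot's defect rate is 2% (within specification).
Since p = 0.058 < α = 0.1, H₀ is rejected.
H₀ is false (actually the lot's defect rate exceeds 2%).
The decision matches the true state — no error.

No error — this is a correct decision.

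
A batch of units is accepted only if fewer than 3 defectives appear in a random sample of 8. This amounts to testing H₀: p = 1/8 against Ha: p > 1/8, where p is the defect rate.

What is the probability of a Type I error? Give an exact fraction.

α = P(reject H₀ | H₀ true) = P(S ≥ 3 | p = 1/8), S ~ Binomial(8, 1/8).
Computing the lower-tail complement: 1 − 15647317/16777216 = 1129899/16777216.

1129899/16777216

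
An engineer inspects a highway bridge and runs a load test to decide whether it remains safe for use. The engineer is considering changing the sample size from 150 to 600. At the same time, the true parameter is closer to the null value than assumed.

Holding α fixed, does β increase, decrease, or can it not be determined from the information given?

The first change alone would make β decrease; the second alone would make β increase. Which effect dominates depends on the magnitudes, which are not given.

Cannot be determined from the information given.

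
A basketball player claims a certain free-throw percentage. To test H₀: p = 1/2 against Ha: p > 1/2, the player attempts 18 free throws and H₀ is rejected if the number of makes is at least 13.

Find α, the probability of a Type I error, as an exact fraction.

1577/32768

α = P(reject H₀ | H₀ true) = P(Y ≥ 13 | p = 1/2), with Y ~ Binomial(18, 1/2).
Summing the upper tail: (8568 + 3060 + 816 + 153 + 18 + 1) / 2^18 = 12616/262144 = 1577/32768.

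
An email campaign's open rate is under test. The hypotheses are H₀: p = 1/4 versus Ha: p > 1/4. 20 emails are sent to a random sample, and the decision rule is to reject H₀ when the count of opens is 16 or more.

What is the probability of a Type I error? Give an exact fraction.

106249/274877906944

The Type I error probability is α = P(K ≥ 16) computed under H₀, where K ~ Binomial(20, 1/4).
P(K ≥ 16) = Σ_{j=16}^{20} C(20,j)·(1/4)^j·(3/4)^{20-j} = 106249/274877906944.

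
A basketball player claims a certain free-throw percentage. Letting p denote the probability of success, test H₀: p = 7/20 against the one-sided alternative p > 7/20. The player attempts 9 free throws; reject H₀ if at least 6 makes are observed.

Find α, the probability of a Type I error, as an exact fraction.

The Type I error probability is α = P(K ≥ 6) computed under H₀, where K ~ Binomial(9, 7/20).
Summing C(9,j)(7/20)^j(13/20)^{9−j} for j = 6,…,9 gives 6859289647/128000000000.

6859289647/128000000000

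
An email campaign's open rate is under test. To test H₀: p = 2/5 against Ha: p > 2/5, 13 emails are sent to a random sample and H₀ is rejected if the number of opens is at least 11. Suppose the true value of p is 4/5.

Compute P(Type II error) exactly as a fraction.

608334741/1220703125

A Type II error is failing to reject when Ha holds: with p = 4/5, β = P(Y ≤ 10).
Equivalently, β = 1 − P(Y ≥ 11) = 608334741/1220703125.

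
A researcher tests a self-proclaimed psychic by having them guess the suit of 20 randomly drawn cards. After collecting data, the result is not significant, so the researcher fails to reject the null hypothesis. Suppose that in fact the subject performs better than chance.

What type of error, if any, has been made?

The conventional null hypothesis here is that the subject is guessing at random (p = 1/4).
H₀ was not rejected, but H₀ is actually false.
Failing to reject a false null hypothesis is a Type II error (false negative).

Type II error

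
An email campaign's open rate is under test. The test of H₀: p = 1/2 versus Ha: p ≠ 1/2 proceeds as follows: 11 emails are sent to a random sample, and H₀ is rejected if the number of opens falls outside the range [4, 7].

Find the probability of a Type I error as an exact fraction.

29/128

The significance level is the null-hypothesis probability of the rejection region {≤3} ∪ {≥8}.
The two tails are symmetric, so α = 2·(1 + 11 + 55 + 165)/2^11 = 464/2048 = 29/128.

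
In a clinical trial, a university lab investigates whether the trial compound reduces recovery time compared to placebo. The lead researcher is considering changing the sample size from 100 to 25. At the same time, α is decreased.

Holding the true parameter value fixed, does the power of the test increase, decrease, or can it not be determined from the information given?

With less data the test statistic is noisier; under Ha, more outcomes land inside the acceptance region. A smaller α moves the rejection region further into the tail. With the alternative true, more outcomes now fall outside the rejection region, so failing to reject becomes more likely. Both changes push β in the same direction.
Since power = 1 − β and β increases, power decreases.

It decreases.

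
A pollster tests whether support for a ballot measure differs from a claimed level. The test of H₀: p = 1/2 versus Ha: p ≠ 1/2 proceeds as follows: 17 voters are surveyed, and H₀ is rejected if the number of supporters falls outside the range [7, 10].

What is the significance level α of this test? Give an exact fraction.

The significance level is the null-hypothesis probability of the rejection region {≤6} ∪ {≥11}.
By symmetry, α = 2·P(K ≤ 6) = 2·(1 + 17 + 136 + 680 + 2380 + 6188 + 12376)/131072 = 43556/131072 = 10889/32768.

10889/32768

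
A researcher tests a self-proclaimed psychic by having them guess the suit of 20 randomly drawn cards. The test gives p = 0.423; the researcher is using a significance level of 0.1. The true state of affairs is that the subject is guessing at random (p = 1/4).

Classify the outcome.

The conventional null hypothesis is that the subject is guessing at random (p = 1/4).
Since p = 0.423 ≥ α = 0.1, H₀ is not rejected.
H₀ is true (actually the subject is guessing at random (p = 1/4)).
The decision matches the true state — no error.

Neither — the decision is correct.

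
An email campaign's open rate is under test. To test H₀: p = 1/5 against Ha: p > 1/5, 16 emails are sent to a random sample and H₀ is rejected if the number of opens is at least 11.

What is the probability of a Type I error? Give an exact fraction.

4976577/152587890625

α = P(reject H₀ | H₀ true) = P(Y ≥ 11 | p = 1/5), with Y ~ Binomial(16, 1/5).
Adding the binomial terms for j = 11 through 16 with p = 1/5 yields 4976577/152587890625.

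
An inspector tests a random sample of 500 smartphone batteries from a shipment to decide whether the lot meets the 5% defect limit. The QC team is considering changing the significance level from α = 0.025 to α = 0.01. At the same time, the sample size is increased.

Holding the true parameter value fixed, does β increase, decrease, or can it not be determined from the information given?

The first change alone would make β increase; the second alone would make β decrease. Which effect dominates depends on the magnitudes, which are not given.

Cannot be determined from the information given.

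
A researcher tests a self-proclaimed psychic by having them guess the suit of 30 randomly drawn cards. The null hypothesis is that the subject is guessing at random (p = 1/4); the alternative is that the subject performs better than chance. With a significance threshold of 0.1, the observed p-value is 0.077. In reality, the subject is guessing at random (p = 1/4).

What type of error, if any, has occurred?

Type I error

Since p = 0.077 < α = 0.1, H₀ is rejected.
H₀ is true (actually the subject is guessing at random (p = 1/4)).
Rejecting a true H₀ is a Type I error.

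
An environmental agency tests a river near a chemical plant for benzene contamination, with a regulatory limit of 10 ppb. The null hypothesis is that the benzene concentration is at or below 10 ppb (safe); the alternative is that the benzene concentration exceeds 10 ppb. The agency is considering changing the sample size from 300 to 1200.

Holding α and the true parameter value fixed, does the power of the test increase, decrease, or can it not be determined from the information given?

It increases.

More data shrinks sampling variability; the test statistic under Ha concentrates further from the null value, making rejection more likely.
Since power = 1 − β and β decreases, power increases.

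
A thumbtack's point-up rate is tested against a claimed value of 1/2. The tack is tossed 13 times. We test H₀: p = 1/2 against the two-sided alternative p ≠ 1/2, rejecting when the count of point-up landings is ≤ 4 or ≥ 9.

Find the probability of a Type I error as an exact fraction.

1093/4096

α = P(K ≤ 4 or K ≥ 9 | p = 1/2), K ~ Binomial(13, 1/2).
The two tails are symmetric, so α = 2·(1 + 13 + 78 + 286 + 715)/2^13 = 2186/8192 = 1093/4096.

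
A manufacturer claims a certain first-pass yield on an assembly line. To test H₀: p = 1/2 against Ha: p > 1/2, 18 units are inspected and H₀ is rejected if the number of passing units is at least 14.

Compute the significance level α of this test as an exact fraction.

Under H₀, K ~ Binomial(18, 1/2), and α = P(K ≥ 14).
Summing the upper tail: (3060 + 816 + 153 + 18 + 1) / 2^18 = 4048/262144 = 253/16384.

253/16384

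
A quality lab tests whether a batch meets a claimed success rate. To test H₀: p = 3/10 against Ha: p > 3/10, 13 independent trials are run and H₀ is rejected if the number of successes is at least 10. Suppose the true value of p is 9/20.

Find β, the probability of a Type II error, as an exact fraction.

Under the alternative p = 9/20, K ~ Binomial(13, 9/20); β is the probability the test does not reject, P(K < 10).
Summing C(13,j)·(9/20)^j·(11/20)^{13-j} for j = 0..9 gives 501584974994213/512000000000000.

501584974994213/512000000000000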